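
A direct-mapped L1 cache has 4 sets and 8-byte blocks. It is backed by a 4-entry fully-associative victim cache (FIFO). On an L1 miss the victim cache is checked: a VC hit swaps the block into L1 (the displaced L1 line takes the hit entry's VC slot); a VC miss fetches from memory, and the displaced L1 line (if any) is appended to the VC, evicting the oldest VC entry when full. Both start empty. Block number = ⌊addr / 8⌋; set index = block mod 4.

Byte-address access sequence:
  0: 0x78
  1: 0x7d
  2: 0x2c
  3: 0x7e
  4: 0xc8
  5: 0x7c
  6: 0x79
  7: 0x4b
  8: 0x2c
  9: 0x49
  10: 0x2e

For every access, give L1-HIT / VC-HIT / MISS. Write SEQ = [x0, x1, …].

  [0] addr=0x78 blk=15 s=3: MISS | VC []
  [1] addr=0x7d blk=15 s=3: L1-HIT | VC []
  [2] addr=0x2c blk=5 s=1: MISS | VC []
  [3] addr=0x7e blk=15 s=3: L1-HIT | VC []
  [4] addr=0xc8 blk=25 s=1: MISS | VC [5]
  [5] addr=0x7c blk=15 s=3: L1-HIT | VC [5]
  [6] addr=0x79 blk=15 s=3: L1-HIT | VC [5]
  [7] addr=0x4b blk=9 s=1: MISS | VC [5, 25]
  [8] addr=0x2c blk=5 s=1: VC-HIT | VC [9, 25]
  [9] addr=0x49 blk=9 s=1: VC-HIT | VC [5, 25]
  [10] addr=0x2e blk=5 s=1: VC-HIT | VC [9, 25]

SEQ = [MISS, L1-HIT, MISS, L1-HIT, MISS, L1-HIT, L1-HIT, MISS, VC-HIT, VC-HIT, VC-HIT]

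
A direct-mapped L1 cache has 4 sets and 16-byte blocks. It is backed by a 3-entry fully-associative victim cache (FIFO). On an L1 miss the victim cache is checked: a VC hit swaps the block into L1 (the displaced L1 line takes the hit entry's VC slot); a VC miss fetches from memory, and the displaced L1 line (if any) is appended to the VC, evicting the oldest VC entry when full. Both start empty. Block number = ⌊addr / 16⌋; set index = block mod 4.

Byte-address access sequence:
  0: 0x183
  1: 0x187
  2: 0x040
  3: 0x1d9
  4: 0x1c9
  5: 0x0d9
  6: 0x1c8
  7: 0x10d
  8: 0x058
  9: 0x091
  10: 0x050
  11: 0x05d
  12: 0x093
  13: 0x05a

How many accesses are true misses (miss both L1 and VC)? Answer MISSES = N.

MISSES = 8

#0 0x183→b24/s0 MISS; vc=[]
#1 0x187→b24/s0 L1-HIT; vc=[]
#2 0x40→b4/s0 MISS; vc=[24]
#3 0x1d9→b29/s1 MISS; vc=[24]
#4 0x1c9→b28/s0 MISS; vc=[24,4]
#5 0xd9→b13/s1 MISS; vc=[24,4,29]
#6 0x1c8→b28/s0 L1-HIT; vc=[24,4,29]
#7 0x10d→b16/s0 MISS; vc=[4,29,28]
#8 0x58→b5/s1 MISS; vc=[29,28,13]
#9 0x91→b9/s1 MISS; vc=[28,13,5]
#10 0x50→b5/s1 VC-HIT; vc=[28,13,9]
#11 0x5d→b5/s1 L1-HIT; vc=[28,13,9]
#12 0x93→b9/s1 VC-HIT; vc=[28,13,5]
#13 0x5a→b5/s1 VC-HIT; vc=[28,13,9]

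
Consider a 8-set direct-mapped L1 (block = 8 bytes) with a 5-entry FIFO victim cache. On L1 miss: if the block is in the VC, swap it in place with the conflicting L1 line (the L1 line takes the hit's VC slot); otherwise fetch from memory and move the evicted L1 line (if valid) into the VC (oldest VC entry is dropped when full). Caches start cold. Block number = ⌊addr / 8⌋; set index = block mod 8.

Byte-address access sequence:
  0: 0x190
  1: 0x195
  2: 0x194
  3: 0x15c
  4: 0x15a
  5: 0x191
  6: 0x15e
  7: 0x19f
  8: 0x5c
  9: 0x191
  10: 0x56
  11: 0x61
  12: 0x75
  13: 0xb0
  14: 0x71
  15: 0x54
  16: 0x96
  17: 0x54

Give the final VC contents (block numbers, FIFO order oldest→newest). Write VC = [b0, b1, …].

VC = [43, 51, 50, 22, 18]

#0 0x190→b50/s2 MISS; vc=[]
#1 0x195→b50/s2 L1-HIT; vc=[]
#2 0x194→b50/s2 L1-HIT; vc=[]
#3 0x15c→b43/s3 MISS; vc=[]
#4 0x15a→b43/s3 L1-HIT; vc=[]
#5 0x191→b50/s2 L1-HIT; vc=[]
#6 0x15e→b43/s3 L1-HIT; vc=[]
#7 0x19f→b51/s3 MISS; vc=[43]
#8 0x5c→b11/s3 MISS; vc=[43,51]
#9 0x191→b50/s2 L1-HIT; vc=[43,51]
#10 0x56→b10/s2 MISS; vc=[43,51,50]
#11 0x61→b12/s4 MISS; vc=[43,51,50]
#12 0x75→b14/s6 MISS; vc=[43,51,50]
#13 0xb0→b22/s6 MISS; vc=[43,51,50,14]
#14 0x71→b14/s6 VC-HIT; vc=[43,51,50,22]
#15 0x54→b10/s2 L1-HIT; vc=[43,51,50,22]
#16 0x96→b18/s2 MISS; vc=[43,51,50,22,10]
#17 0x54→b10/s2 VC-HIT; vc=[43,51,50,22,18]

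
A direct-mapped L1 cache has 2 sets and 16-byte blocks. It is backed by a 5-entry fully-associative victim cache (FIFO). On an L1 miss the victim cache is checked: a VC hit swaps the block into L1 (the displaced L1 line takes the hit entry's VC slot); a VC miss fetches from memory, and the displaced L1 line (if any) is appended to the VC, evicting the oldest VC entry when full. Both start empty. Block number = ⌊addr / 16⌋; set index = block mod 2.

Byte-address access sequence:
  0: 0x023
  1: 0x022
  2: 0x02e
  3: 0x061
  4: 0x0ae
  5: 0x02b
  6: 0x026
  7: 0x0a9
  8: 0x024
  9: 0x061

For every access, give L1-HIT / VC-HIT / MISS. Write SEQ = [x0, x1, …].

SEQ = [MISS, L1-HIT, L1-HIT, MISS, MISS, VC-HIT, L1-HIT, VC-HIT, VC-HIT, VC-HIT]

#0 0x23→b2/s0 MISS; vc=[]
#1 0x22→b2/s0 L1-HIT; vc=[]
#2 0x2e→b2/s0 L1-HIT; vc=[]
#3 0x61→b6/s0 MISS; vc=[2]
#4 0xae→b10/s0 MISS; vc=[2,6]
#5 0x2b→b2/s0 VC-HIT; vc=[10,6]
#6 0x26→b2/s0 L1-HIT; vc=[10,6]
#7 0xa9→b10/s0 VC-HIT; vc=[2,6]
#8 0x24→b2/s0 VC-HIT; vc=[10,6]
#9 0x61→b6/s0 VC-HIT; vc=[10,2]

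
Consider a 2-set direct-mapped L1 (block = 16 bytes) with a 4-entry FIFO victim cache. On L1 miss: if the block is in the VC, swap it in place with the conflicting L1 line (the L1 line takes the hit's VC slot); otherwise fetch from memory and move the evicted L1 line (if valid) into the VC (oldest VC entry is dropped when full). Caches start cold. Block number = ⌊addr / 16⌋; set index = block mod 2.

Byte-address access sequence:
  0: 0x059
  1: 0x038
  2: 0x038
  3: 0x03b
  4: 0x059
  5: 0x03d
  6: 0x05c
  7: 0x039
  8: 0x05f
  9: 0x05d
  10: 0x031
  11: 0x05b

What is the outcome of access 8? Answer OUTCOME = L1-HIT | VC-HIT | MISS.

OUTCOME = VC-HIT

  [0] addr=0x59 blk=5 s=1: MISS | VC []
  [1] addr=0x38 blk=3 s=1: MISS | VC [5]
  [2] addr=0x38 blk=3 s=1: L1-HIT | VC [5]
  [3] addr=0x3b blk=3 s=1: L1-HIT | VC [5]
  [4] addr=0x59 blk=5 s=1: VC-HIT | VC [3]
  [5] addr=0x3d blk=3 s=1: VC-HIT | VC [5]
  [6] addr=0x5c blk=5 s=1: VC-HIT | VC [3]
  [7] addr=0x39 blk=3 s=1: VC-HIT | VC [5]
  [8] addr=0x5f blk=5 s=1: VC-HIT | VC [3]
  [9] addr=0x5d blk=5 s=1: L1-HIT | VC [3]
  [10] addr=0x31 blk=3 s=1: VC-HIT | VC [5]
  [11] addr=0x5b blk=5 s=1: VC-HIT | VC [3]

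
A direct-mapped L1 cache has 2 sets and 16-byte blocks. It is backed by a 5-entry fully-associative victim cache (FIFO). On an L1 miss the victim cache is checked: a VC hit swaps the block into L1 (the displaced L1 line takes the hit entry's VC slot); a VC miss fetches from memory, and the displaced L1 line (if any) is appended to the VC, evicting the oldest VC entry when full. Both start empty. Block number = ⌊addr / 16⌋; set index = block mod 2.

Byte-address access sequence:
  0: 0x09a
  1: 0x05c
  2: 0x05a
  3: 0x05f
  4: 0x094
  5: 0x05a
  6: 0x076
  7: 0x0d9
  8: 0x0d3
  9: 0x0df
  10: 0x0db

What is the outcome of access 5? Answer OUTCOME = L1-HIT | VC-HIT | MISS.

OUTCOME = VC-HIT

  [0] addr=0x9a blk=9 s=1: MISS | VC []
  [1] addr=0x5c blk=5 s=1: MISS | VC [9]
  [2] addr=0x5a blk=5 s=1: L1-HIT | VC [9]
  [3] addr=0x5f blk=5 s=1: L1-HIT | VC [9]
  [4] addr=0x94 blk=9 s=1: VC-HIT | VC [5]
  [5] addr=0x5a blk=5 s=1: VC-HIT | VC [9]
  [6] addr=0x76 blk=7 s=1: MISS | VC [9, 5]
  [7] addr=0xd9 blk=13 s=1: MISS | VC [9, 5, 7]
  [8] addr=0xd3 blk=13 s=1: L1-HIT | VC [9, 5, 7]
  [9] addr=0xdf blk=13 s=1: L1-HIT | VC [9, 5, 7]
  [10] addr=0xdb blk=13 s=1: L1-HIT | VC [9, 5, 7]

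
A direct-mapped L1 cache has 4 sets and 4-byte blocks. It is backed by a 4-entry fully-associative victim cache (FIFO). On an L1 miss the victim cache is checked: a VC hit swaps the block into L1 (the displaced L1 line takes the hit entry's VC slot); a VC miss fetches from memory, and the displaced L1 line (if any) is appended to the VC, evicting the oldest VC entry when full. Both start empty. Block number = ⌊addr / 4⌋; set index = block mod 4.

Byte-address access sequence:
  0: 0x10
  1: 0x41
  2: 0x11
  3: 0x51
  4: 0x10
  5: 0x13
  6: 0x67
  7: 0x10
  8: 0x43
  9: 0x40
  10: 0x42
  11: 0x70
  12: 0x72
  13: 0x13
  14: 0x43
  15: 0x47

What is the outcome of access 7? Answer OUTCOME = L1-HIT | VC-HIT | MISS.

OUTCOME = L1-HIT

0: 0x10 (blk 4, set 0) → MISS  vc=[]
1: 0x41 (blk 16, set 0) → MISS  vc=[4]
2: 0x11 (blk 4, set 0) → VC-HIT  vc=[16]
3: 0x51 (blk 20, set 0) → MISS  vc=[16, 4]
4: 0x10 (blk 4, set 0) → VC-HIT  vc=[16, 20]
5: 0x13 (blk 4, set 0) → L1-HIT  vc=[16, 20]
6: 0x67 (blk 25, set 1) → MISS  vc=[16, 20]
7: 0x10 (blk 4, set 0) → L1-HIT  vc=[16, 20]
8: 0x43 (blk 16, set 0) → VC-HIT  vc=[4, 20]
9: 0x40 (blk 16, set 0) → L1-HIT  vc=[4, 20]
10: 0x42 (blk 16, set 0) → L1-HIT  vc=[4, 20]
11: 0x70 (blk 28, set 0) → MISS  vc=[4, 20, 16]
12: 0x72 (blk 28, set 0) → L1-HIT  vc=[4, 20, 16]
13: 0x13 (blk 4, set 0) → VC-HIT  vc=[28, 20, 16]
14: 0x43 (blk 16, set 0) → VC-HIT  vc=[28, 20, 4]
15: 0x47 (blk 17, set 1) → MISS  vc=[28, 20, 4, 25]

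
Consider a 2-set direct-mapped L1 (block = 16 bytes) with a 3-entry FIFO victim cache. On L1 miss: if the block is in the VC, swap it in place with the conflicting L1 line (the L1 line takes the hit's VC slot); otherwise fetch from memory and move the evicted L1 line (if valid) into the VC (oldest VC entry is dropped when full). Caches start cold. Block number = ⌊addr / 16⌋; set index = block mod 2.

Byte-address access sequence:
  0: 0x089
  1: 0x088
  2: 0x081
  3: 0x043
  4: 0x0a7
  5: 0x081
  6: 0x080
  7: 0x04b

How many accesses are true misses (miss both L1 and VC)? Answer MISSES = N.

0: 0x89 (blk 8, set 0) → MISS  vc=[]
1: 0x88 (blk 8, set 0) → L1-HIT  vc=[]
2: 0x81 (blk 8, set 0) → L1-HIT  vc=[]
3: 0x43 (blk 4, set 0) → MISS  vc=[8]
4: 0xa7 (blk 10, set 0) → MISS  vc=[8, 4]
5: 0x81 (blk 8, set 0) → VC-HIT  vc=[10, 4]
6: 0x80 (blk 8, set 0) → L1-HIT  vc=[10, 4]
7: 0x4b (blk 4, set 0) → VC-HIT  vc=[10, 8]

MISSES = 3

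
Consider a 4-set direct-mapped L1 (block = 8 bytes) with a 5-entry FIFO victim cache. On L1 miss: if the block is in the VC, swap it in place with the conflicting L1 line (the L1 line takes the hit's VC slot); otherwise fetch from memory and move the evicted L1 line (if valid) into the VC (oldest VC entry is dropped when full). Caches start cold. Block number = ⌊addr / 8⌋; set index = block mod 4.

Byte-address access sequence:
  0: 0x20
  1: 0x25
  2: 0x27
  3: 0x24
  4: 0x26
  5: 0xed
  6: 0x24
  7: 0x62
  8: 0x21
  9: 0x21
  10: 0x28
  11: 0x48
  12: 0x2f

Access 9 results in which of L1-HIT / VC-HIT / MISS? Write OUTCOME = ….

OUTCOME = L1-HIT

  [0] addr=0x20 blk=4 s=0: MISS | VC []
  [1] addr=0x25 blk=4 s=0: L1-HIT | VC []
  [2] addr=0x27 blk=4 s=0: L1-HIT | VC []
  [3] addr=0x24 blk=4 s=0: L1-HIT | VC []
  [4] addr=0x26 blk=4 s=0: L1-HIT | VC []
  [5] addr=0xed blk=29 s=1: MISS | VC []
  [6] addr=0x24 blk=4 s=0: L1-HIT | VC []
  [7] addr=0x62 blk=12 s=0: MISS | VC [4]
  [8] addr=0x21 blk=4 s=0: VC-HIT | VC [12]
  [9] addr=0x21 blk=4 s=0: L1-HIT | VC [12]
  [10] addr=0x28 blk=5 s=1: MISS | VC [12, 29]
  [11] addr=0x48 blk=9 s=1: MISS | VC [12, 29, 5]
  [12] addr=0x2f blk=5 s=1: VC-HIT | VC [12, 29, 9]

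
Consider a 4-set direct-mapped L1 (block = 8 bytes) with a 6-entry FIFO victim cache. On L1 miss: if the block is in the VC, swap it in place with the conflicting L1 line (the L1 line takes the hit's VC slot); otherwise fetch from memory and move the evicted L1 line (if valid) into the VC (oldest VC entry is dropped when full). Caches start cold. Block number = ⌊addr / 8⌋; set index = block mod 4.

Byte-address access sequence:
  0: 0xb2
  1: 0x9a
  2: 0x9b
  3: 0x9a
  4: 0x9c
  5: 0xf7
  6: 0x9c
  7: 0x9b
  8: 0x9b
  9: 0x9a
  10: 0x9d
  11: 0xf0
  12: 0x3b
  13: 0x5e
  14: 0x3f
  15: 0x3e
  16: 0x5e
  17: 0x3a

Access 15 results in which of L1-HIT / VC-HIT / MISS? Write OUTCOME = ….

0: 0xb2 (blk 22, set 2) → MISS  vc=[]
1: 0x9a (blk 19, set 3) → MISS  vc=[]
2: 0x9b (blk 19, set 3) → L1-HIT  vc=[]
3: 0x9a (blk 19, set 3) → L1-HIT  vc=[]
4: 0x9c (blk 19, set 3) → L1-HIT  vc=[]
5: 0xf7 (blk 30, set 2) → MISS  vc=[22]
6: 0x9c (blk 19, set 3) → L1-HIT  vc=[22]
7: 0x9b (blk 19, set 3) → L1-HIT  vc=[22]
8: 0x9b (blk 19, set 3) → L1-HIT  vc=[22]
9: 0x9a (blk 19, set 3) → L1-HIT  vc=[22]
10: 0x9d (blk 19, set 3) → L1-HIT  vc=[22]
11: 0xf0 (blk 30, set 2) → L1-HIT  vc=[22]
12: 0x3b (blk 7, set 3) → MISS  vc=[22, 19]
13: 0x5e (blk 11, set 3) → MISS  vc=[22, 19, 7]
14: 0x3f (blk 7, set 3) → VC-HIT  vc=[22, 19, 11]
15: 0x3e (blk 7, set 3) → L1-HIT  vc=[22, 19, 11]
16: 0x5e (blk 11, set 3) → VC-HIT  vc=[22, 19, 7]
17: 0x3a (blk 7, set 3) → VC-HIT  vc=[22, 19, 11]

OUTCOME = L1-HIT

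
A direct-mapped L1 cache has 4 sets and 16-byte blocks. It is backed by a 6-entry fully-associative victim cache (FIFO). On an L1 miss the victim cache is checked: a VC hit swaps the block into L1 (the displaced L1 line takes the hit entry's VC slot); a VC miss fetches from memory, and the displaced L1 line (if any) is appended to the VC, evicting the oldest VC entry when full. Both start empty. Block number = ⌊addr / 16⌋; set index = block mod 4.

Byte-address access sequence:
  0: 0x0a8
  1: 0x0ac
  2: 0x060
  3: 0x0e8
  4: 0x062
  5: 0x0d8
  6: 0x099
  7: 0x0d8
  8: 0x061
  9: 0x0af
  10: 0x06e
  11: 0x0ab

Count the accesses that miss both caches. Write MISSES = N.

  [0] addr=0xa8 blk=10 s=2: MISS | VC []
  [1] addr=0xac blk=10 s=2: L1-HIT | VC []
  [2] addr=0x60 blk=6 s=2: MISS | VC [10]
  [3] addr=0xe8 blk=14 s=2: MISS | VC [10, 6]
  [4] addr=0x62 blk=6 s=2: VC-HIT | VC [10, 14]
  [5] addr=0xd8 blk=13 s=1: MISS | VC [10, 14]
  [6] addr=0x99 blk=9 s=1: MISS | VC [10, 14, 13]
  [7] addr=0xd8 blk=13 s=1: VC-HIT | VC [10, 14, 9]
  [8] addr=0x61 blk=6 s=2: L1-HIT | VC [10, 14, 9]
  [9] addr=0xaf blk=10 s=2: VC-HIT | VC [6, 14, 9]
  [10] addr=0x6e blk=6 s=2: VC-HIT | VC [10, 14, 9]
  [11] addr=0xab blk=10 s=2: VC-HIT | VC [6, 14, 9]

MISSES = 5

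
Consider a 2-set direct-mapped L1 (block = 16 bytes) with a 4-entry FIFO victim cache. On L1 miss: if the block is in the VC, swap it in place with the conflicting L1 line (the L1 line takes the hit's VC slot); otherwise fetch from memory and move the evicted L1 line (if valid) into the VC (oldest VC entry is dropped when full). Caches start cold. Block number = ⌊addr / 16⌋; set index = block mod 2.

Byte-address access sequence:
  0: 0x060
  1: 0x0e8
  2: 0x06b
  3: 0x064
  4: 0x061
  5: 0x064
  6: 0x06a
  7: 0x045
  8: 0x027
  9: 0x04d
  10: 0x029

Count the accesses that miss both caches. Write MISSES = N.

0: 0x60 (blk 6, set 0) → MISS  vc=[]
1: 0xe8 (blk 14, set 0) → MISS  vc=[6]
2: 0x6b (blk 6, set 0) → VC-HIT  vc=[14]
3: 0x64 (blk 6, set 0) → L1-HIT  vc=[14]
4: 0x61 (blk 6, set 0) → L1-HIT  vc=[14]
5: 0x64 (blk 6, set 0) → L1-HIT  vc=[14]
6: 0x6a (blk 6, set 0) → L1-HIT  vc=[14]
7: 0x45 (blk 4, set 0) → MISS  vc=[14, 6]
8: 0x27 (blk 2, set 0) → MISS  vc=[14, 6, 4]
9: 0x4d (blk 4, set 0) → VC-HIT  vc=[14, 6, 2]
10: 0x29 (blk 2, set 0) → VC-HIT  vc=[14, 6, 4]

MISSES = 4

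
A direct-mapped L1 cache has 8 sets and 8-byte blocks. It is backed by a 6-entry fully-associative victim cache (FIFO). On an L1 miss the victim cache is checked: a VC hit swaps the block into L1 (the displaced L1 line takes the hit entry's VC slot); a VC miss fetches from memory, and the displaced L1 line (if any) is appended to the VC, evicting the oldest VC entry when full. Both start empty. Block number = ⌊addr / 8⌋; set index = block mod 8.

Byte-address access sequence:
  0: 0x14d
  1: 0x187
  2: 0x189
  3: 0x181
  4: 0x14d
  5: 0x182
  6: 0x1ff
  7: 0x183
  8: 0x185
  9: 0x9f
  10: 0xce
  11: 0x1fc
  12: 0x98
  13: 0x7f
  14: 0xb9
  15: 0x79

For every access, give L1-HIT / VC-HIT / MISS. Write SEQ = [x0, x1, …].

SEQ = [MISS, MISS, MISS, L1-HIT, VC-HIT, L1-HIT, MISS, L1-HIT, L1-HIT, MISS, MISS, L1-HIT, L1-HIT, MISS, MISS, VC-HIT]

  [0] addr=0x14d blk=41 s=1: MISS | VC []
  [1] addr=0x187 blk=48 s=0: MISS | VC []
  [2] addr=0x189 blk=49 s=1: MISS | VC [41]
  [3] addr=0x181 blk=48 s=0: L1-HIT | VC [41]
  [4] addr=0x14d blk=41 s=1: VC-HIT | VC [49]
  [5] addr=0x182 blk=48 s=0: L1-HIT | VC [49]
  [6] addr=0x1ff blk=63 s=7: MISS | VC [49]
  [7] addr=0x183 blk=48 s=0: L1-HIT | VC [49]
  [8] addr=0x185 blk=48 s=0: L1-HIT | VC [49]
  [9] addr=0x9f blk=19 s=3: MISS | VC [49]
  [10] addr=0xce blk=25 s=1: MISS | VC [49, 41]
  [11] addr=0x1fc blk=63 s=7: L1-HIT | VC [49, 41]
  [12] addr=0x98 blk=19 s=3: L1-HIT | VC [49, 41]
  [13] addr=0x7f blk=15 s=7: MISS | VC [49, 41, 63]
  [14] addr=0xb9 blk=23 s=7: MISS | VC [49, 41, 63, 15]
  [15] addr=0x79 blk=15 s=7: VC-HIT | VC [49, 41, 63, 23]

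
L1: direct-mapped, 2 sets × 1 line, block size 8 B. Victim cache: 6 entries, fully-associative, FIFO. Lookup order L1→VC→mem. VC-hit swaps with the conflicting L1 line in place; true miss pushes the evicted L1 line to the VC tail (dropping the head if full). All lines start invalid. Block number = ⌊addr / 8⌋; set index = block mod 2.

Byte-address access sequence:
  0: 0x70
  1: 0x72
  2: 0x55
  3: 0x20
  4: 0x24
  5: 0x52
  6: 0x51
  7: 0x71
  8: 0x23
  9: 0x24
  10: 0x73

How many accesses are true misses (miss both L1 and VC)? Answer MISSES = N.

  [0] addr=0x70 blk=14 s=0: MISS | VC []
  [1] addr=0x72 blk=14 s=0: L1-HIT | VC []
  [2] addr=0x55 blk=10 s=0: MISS | VC [14]
  [3] addr=0x20 blk=4 s=0: MISS | VC [14, 10]
  [4] addr=0x24 blk=4 s=0: L1-HIT | VC [14, 10]
  [5] addr=0x52 blk=10 s=0: VC-HIT | VC [14, 4]
  [6] addr=0x51 blk=10 s=0: L1-HIT | VC [14, 4]
  [7] addr=0x71 blk=14 s=0: VC-HIT | VC [10, 4]
  [8] addr=0x23 blk=4 s=0: VC-HIT | VC [10, 14]
  [9] addr=0x24 blk=4 s=0: L1-HIT | VC [10, 14]
  [10] addr=0x73 blk=14 s=0: VC-HIT | VC [10, 4]

MISSES = 3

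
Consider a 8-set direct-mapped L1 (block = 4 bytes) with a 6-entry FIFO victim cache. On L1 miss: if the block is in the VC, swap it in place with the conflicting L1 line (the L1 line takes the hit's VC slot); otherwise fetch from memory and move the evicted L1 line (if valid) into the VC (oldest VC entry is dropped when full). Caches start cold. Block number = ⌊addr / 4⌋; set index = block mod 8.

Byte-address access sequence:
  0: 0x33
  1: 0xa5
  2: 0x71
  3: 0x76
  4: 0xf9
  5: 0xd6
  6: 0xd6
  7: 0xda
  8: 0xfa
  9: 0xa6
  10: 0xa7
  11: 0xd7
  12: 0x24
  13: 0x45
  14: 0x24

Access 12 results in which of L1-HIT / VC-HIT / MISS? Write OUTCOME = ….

OUTCOME = MISS

0: 0x33 (blk 12, set 4) → MISS  vc=[]
1: 0xa5 (blk 41, set 1) → MISS  vc=[]
2: 0x71 (blk 28, set 4) → MISS  vc=[12]
3: 0x76 (blk 29, set 5) → MISS  vc=[12]
4: 0xf9 (blk 62, set 6) → MISS  vc=[12]
5: 0xd6 (blk 53, set 5) → MISS  vc=[12, 29]
6: 0xd6 (blk 53, set 5) → L1-HIT  vc=[12, 29]
7: 0xda (blk 54, set 6) → MISS  vc=[12, 29, 62]
8: 0xfa (blk 62, set 6) → VC-HIT  vc=[12, 29, 54]
9: 0xa6 (blk 41, set 1) → L1-HIT  vc=[12, 29, 54]
10: 0xa7 (blk 41, set 1) → L1-HIT  vc=[12, 29, 54]
11: 0xd7 (blk 53, set 5) → L1-HIT  vc=[12, 29, 54]
12: 0x24 (blk 9, set 1) → MISS  vc=[12, 29, 54, 41]
13: 0x45 (blk 17, set 1) → MISS  vc=[12, 29, 54, 41, 9]
14: 0x24 (blk 9, set 1) → VC-HIT  vc=[12, 29, 54, 41, 17]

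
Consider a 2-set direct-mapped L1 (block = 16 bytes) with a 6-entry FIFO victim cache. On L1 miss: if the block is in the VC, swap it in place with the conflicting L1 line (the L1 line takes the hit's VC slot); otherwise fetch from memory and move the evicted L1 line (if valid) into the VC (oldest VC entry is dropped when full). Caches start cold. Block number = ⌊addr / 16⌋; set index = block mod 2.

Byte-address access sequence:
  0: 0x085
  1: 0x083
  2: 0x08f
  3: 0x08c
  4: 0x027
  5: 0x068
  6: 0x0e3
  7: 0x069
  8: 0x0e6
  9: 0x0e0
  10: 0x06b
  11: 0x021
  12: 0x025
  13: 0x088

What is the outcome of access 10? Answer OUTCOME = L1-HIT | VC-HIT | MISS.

OUTCOME = VC-HIT

#0 0x85→b8/s0 MISS; vc=[]
#1 0x83→b8/s0 L1-HIT; vc=[]
#2 0x8f→b8/s0 L1-HIT; vc=[]
#3 0x8c→b8/s0 L1-HIT; vc=[]
#4 0x27→b2/s0 MISS; vc=[8]
#5 0x68→b6/s0 MISS; vc=[8,2]
#6 0xe3→b14/s0 MISS; vc=[8,2,6]
#7 0x69→b6/s0 VC-HIT; vc=[8,2,14]
#8 0xe6→b14/s0 VC-HIT; vc=[8,2,6]
#9 0xe0→b14/s0 L1-HIT; vc=[8,2,6]
#10 0x6b→b6/s0 VC-HIT; vc=[8,2,14]
#11 0x21→b2/s0 VC-HIT; vc=[8,6,14]
#12 0x25→b2/s0 L1-HIT; vc=[8,6,14]
#13 0x88→b8/s0 VC-HIT; vc=[2,6,14]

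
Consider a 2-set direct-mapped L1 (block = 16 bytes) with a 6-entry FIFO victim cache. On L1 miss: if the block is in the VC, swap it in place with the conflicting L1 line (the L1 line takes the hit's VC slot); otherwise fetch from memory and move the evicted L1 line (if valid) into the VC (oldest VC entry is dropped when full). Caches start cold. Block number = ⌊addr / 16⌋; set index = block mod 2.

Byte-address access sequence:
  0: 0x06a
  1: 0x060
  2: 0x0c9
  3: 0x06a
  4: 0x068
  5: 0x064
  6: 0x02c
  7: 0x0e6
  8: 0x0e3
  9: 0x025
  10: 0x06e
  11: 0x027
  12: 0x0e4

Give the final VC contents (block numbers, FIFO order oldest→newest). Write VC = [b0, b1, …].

0: 0x6a (blk 6, set 0) → MISS  vc=[]
1: 0x60 (blk 6, set 0) → L1-HIT  vc=[]
2: 0xc9 (blk 12, set 0) → MISS  vc=[6]
3: 0x6a (blk 6, set 0) → VC-HIT  vc=[12]
4: 0x68 (blk 6, set 0) → L1-HIT  vc=[12]
5: 0x64 (blk 6, set 0) → L1-HIT  vc=[12]
6: 0x2c (blk 2, set 0) → MISS  vc=[12, 6]
7: 0xe6 (blk 14, set 0) → MISS  vc=[12, 6, 2]
8: 0xe3 (blk 14, set 0) → L1-HIT  vc=[12, 6, 2]
9: 0x25 (blk 2, set 0) → VC-HIT  vc=[12, 6, 14]
10: 0x6e (blk 6, set 0) → VC-HIT  vc=[12, 2, 14]
11: 0x27 (blk 2, set 0) → VC-HIT  vc=[12, 6, 14]
12: 0xe4 (blk 14, set 0) → VC-HIT  vc=[12, 6, 2]

VC = [12, 6, 2]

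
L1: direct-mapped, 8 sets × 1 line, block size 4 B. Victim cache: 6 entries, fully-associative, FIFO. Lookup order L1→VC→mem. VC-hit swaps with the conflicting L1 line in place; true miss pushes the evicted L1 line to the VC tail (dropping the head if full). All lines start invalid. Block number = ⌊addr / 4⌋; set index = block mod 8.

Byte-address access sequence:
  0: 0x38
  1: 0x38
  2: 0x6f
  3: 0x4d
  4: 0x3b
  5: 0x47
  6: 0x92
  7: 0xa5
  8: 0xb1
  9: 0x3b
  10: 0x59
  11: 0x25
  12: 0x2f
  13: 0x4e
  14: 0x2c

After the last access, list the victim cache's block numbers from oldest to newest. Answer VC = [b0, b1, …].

#0 0x38→b14/s6 MISS; vc=[]
#1 0x38→b14/s6 L1-HIT; vc=[]
#2 0x6f→b27/s3 MISS; vc=[]
#3 0x4d→b19/s3 MISS; vc=[27]
#4 0x3b→b14/s6 L1-HIT; vc=[27]
#5 0x47→b17/s1 MISS; vc=[27]
#6 0x92→b36/s4 MISS; vc=[27]
#7 0xa5→b41/s1 MISS; vc=[27,17]
#8 0xb1→b44/s4 MISS; vc=[27,17,36]
#9 0x3b→b14/s6 L1-HIT; vc=[27,17,36]
#10 0x59→b22/s6 MISS; vc=[27,17,36,14]
#11 0x25→b9/s1 MISS; vc=[27,17,36,14,41]
#12 0x2f→b11/s3 MISS; vc=[27,17,36,14,41,19]
#13 0x4e→b19/s3 VC-HIT; vc=[27,17,36,14,41,11]
#14 0x2c→b11/s3 VC-HIT; vc=[27,17,36,14,41,19]

VC = [27, 17, 36, 14, 41, 19]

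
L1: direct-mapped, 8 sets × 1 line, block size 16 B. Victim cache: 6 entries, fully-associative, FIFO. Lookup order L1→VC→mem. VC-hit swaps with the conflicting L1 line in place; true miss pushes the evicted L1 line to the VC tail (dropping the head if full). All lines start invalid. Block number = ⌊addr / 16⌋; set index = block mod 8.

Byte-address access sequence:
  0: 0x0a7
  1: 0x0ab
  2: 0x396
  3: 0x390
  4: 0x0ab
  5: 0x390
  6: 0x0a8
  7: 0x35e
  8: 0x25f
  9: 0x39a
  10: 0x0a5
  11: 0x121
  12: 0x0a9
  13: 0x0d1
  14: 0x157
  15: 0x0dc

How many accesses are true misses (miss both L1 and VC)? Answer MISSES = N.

MISSES = 7

0: 0xa7 (blk 10, set 2) → MISS  vc=[]
1: 0xab (blk 10, set 2) → L1-HIT  vc=[]
2: 0x396 (blk 57, set 1) → MISS  vc=[]
3: 0x390 (blk 57, set 1) → L1-HIT  vc=[]
4: 0xab (blk 10, set 2) → L1-HIT  vc=[]
5: 0x390 (blk 57, set 1) → L1-HIT  vc=[]
6: 0xa8 (blk 10, set 2) → L1-HIT  vc=[]
7: 0x35e (blk 53, set 5) → MISS  vc=[]
8: 0x25f (blk 37, set 5) → MISS  vc=[53]
9: 0x39a (blk 57, set 1) → L1-HIT  vc=[53]
10: 0xa5 (blk 10, set 2) → L1-HIT  vc=[53]
11: 0x121 (blk 18, set 2) → MISS  vc=[53, 10]
12: 0xa9 (blk 10, set 2) → VC-HIT  vc=[53, 18]
13: 0xd1 (blk 13, set 5) → MISS  vc=[53, 18, 37]
14: 0x157 (blk 21, set 5) → MISS  vc=[53, 18, 37, 13]
15: 0xdc (blk 13, set 5) → VC-HIT  vc=[53, 18, 37, 21]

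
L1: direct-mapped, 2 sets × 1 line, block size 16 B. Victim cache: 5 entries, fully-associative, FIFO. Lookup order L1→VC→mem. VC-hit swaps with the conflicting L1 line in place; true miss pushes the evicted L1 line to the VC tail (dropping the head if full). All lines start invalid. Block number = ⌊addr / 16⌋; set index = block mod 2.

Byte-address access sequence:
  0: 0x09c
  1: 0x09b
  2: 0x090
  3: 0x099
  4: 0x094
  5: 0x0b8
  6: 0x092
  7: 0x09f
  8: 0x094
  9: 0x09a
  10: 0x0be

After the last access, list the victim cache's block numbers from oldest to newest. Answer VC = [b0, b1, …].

VC = [9]

  [0] addr=0x9c blk=9 s=1: MISS | VC []
  [1] addr=0x9b blk=9 s=1: L1-HIT | VC []
  [2] addr=0x90 blk=9 s=1: L1-HIT | VC []
  [3] addr=0x99 blk=9 s=1: L1-HIT | VC []
  [4] addr=0x94 blk=9 s=1: L1-HIT | VC []
  [5] addr=0xb8 blk=11 s=1: MISS | VC [9]
  [6] addr=0x92 blk=9 s=1: VC-HIT | VC [11]
  [7] addr=0x9f blk=9 s=1: L1-HIT | VC [11]
  [8] addr=0x94 blk=9 s=1: L1-HIT | VC [11]
  [9] addr=0x9a blk=9 s=1: L1-HIT | VC [11]
  [10] addr=0xbe blk=11 s=1: VC-HIT | VC [9]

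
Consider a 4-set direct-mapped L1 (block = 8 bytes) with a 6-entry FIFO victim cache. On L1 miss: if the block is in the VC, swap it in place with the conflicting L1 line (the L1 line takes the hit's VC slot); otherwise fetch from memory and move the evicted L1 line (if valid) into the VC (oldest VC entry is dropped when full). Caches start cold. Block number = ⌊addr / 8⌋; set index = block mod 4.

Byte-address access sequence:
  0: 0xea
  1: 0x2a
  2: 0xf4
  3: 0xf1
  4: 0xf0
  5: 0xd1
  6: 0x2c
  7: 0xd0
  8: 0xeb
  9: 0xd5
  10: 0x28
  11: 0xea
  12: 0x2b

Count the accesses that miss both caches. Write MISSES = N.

  [0] addr=0xea blk=29 s=1: MISS | VC []
  [1] addr=0x2a blk=5 s=1: MISS | VC [29]
  [2] addr=0xf4 blk=30 s=2: MISS | VC [29]
  [3] addr=0xf1 blk=30 s=2: L1-HIT | VC [29]
  [4] addr=0xf0 blk=30 s=2: L1-HIT | VC [29]
  [5] addr=0xd1 blk=26 s=2: MISS | VC [29, 30]
  [6] addr=0x2c blk=5 s=1: L1-HIT | VC [29, 30]
  [7] addr=0xd0 blk=26 s=2: L1-HIT | VC [29, 30]
  [8] addr=0xeb blk=29 s=1: VC-HIT | VC [5, 30]
  [9] addr=0xd5 blk=26 s=2: L1-HIT | VC [5, 30]
  [10] addr=0x28 blk=5 s=1: VC-HIT | VC [29, 30]
  [11] addr=0xea blk=29 s=1: VC-HIT | VC [5, 30]
  [12] addr=0x2b blk=5 s=1: VC-HIT | VC [29, 30]

MISSES = 4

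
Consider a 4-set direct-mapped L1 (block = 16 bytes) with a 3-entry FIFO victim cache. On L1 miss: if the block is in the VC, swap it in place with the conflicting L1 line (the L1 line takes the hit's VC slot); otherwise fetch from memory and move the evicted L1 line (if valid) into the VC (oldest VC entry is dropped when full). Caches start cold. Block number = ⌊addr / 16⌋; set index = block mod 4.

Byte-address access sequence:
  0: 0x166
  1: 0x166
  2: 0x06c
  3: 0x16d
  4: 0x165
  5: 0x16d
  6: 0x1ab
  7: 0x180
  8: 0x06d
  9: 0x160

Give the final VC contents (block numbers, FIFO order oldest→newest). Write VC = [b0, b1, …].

0: 0x166 (blk 22, set 2) → MISS  vc=[]
1: 0x166 (blk 22, set 2) → L1-HIT  vc=[]
2: 0x6c (blk 6, set 2) → MISS  vc=[22]
3: 0x16d (blk 22, set 2) → VC-HIT  vc=[6]
4: 0x165 (blk 22, set 2) → L1-HIT  vc=[6]
5: 0x16d (blk 22, set 2) → L1-HIT  vc=[6]
6: 0x1ab (blk 26, set 2) → MISS  vc=[6, 22]
7: 0x180 (blk 24, set 0) → MISS  vc=[6, 22]
8: 0x6d (blk 6, set 2) → VC-HIT  vc=[26, 22]
9: 0x160 (blk 22, set 2) → VC-HIT  vc=[26, 6]

VC = [26, 6]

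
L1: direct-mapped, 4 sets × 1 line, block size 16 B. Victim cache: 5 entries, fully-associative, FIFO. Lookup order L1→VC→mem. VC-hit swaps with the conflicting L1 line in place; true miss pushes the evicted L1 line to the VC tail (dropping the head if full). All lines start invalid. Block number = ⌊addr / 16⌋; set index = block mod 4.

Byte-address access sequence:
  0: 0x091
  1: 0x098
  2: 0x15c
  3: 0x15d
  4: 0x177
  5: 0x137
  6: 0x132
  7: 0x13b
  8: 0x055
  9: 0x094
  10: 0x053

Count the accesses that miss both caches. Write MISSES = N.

MISSES = 5

  [0] addr=0x91 blk=9 s=1: MISS | VC []
  [1] addr=0x98 blk=9 s=1: L1-HIT | VC []
  [2] addr=0x15c blk=21 s=1: MISS | VC [9]
  [3] addr=0x15d blk=21 s=1: L1-HIT | VC [9]
  [4] addr=0x177 blk=23 s=3: MISS | VC [9]
  [5] addr=0x137 blk=19 s=3: MISS | VC [9, 23]
  [6] addr=0x132 blk=19 s=3: L1-HIT | VC [9, 23]
  [7] addr=0x13b blk=19 s=3: L1-HIT | VC [9, 23]
  [8] addr=0x55 blk=5 s=1: MISS | VC [9, 23, 21]
  [9] addr=0x94 blk=9 s=1: VC-HIT | VC [5, 23, 21]
  [10] addr=0x53 blk=5 s=1: VC-HIT | VC [9, 23, 21]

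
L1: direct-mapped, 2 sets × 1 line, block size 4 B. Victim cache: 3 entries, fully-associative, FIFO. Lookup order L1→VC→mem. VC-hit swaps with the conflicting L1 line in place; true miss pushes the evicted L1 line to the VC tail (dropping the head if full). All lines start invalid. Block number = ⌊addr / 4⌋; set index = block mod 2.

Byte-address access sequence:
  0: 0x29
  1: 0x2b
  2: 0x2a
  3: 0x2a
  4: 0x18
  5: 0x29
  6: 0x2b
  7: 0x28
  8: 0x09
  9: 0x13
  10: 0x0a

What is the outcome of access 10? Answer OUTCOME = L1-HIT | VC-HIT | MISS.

  [0] addr=0x29 blk=10 s=0: MISS | VC []
  [1] addr=0x2b blk=10 s=0: L1-HIT | VC []
  [2] addr=0x2a blk=10 s=0: L1-HIT | VC []
  [3] addr=0x2a blk=10 s=0: L1-HIT | VC []
  [4] addr=0x18 blk=6 s=0: MISS | VC [10]
  [5] addr=0x29 blk=10 s=0: VC-HIT | VC [6]
  [6] addr=0x2b blk=10 s=0: L1-HIT | VC [6]
  [7] addr=0x28 blk=10 s=0: L1-HIT | VC [6]
  [8] addr=0x9 blk=2 s=0: MISS | VC [6, 10]
  [9] addr=0x13 blk=4 s=0: MISS | VC [6, 10, 2]
  [10] addr=0xa blk=2 s=0: VC-HIT | VC [6, 10, 4]

OUTCOME = VC-HIT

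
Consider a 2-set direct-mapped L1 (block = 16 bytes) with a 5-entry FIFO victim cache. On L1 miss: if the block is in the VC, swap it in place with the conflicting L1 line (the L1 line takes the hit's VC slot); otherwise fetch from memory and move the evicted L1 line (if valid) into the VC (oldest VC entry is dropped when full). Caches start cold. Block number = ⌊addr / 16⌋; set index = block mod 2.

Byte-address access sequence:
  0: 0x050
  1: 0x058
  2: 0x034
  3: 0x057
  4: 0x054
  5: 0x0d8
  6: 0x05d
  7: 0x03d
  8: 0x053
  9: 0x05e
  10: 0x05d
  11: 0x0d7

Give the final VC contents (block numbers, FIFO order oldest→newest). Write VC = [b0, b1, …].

0: 0x50 (blk 5, set 1) → MISS  vc=[]
1: 0x58 (blk 5, set 1) → L1-HIT  vc=[]
2: 0x34 (blk 3, set 1) → MISS  vc=[5]
3: 0x57 (blk 5, set 1) → VC-HIT  vc=[3]
4: 0x54 (blk 5, set 1) → L1-HIT  vc=[3]
5: 0xd8 (blk 13, set 1) → MISS  vc=[3, 5]
6: 0x5d (blk 5, set 1) → VC-HIT  vc=[3, 13]
7: 0x3d (blk 3, set 1) → VC-HIT  vc=[5, 13]
8: 0x53 (blk 5, set 1) → VC-HIT  vc=[3, 13]
9: 0x5e (blk 5, set 1) → L1-HIT  vc=[3, 13]
10: 0x5d (blk 5, set 1) → L1-HIT  vc=[3, 13]
11: 0xd7 (blk 13, set 1) → VC-HIT  vc=[3, 5]

VC = [3, 5]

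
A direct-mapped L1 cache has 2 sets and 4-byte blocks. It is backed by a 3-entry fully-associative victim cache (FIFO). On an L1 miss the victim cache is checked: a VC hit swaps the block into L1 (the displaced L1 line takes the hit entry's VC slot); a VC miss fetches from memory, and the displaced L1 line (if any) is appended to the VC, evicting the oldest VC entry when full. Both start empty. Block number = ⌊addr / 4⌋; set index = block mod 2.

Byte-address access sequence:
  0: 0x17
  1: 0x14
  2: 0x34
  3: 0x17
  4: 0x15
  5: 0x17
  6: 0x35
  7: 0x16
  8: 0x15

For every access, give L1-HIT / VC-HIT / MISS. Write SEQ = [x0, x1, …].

0: 0x17 (blk 5, set 1) → MISS  vc=[]
1: 0x14 (blk 5, set 1) → L1-HIT  vc=[]
2: 0x34 (blk 13, set 1) → MISS  vc=[5]
3: 0x17 (blk 5, set 1) → VC-HIT  vc=[13]
4: 0x15 (blk 5, set 1) → L1-HIT  vc=[13]
5: 0x17 (blk 5, set 1) → L1-HIT  vc=[13]
6: 0x35 (blk 13, set 1) → VC-HIT  vc=[5]
7: 0x16 (blk 5, set 1) → VC-HIT  vc=[13]
8: 0x15 (blk 5, set 1) → L1-HIT  vc=[13]

SEQ = [MISS, L1-HIT, MISS, VC-HIT, L1-HIT, L1-HIT, VC-HIT, VC-HIT, L1-HIT]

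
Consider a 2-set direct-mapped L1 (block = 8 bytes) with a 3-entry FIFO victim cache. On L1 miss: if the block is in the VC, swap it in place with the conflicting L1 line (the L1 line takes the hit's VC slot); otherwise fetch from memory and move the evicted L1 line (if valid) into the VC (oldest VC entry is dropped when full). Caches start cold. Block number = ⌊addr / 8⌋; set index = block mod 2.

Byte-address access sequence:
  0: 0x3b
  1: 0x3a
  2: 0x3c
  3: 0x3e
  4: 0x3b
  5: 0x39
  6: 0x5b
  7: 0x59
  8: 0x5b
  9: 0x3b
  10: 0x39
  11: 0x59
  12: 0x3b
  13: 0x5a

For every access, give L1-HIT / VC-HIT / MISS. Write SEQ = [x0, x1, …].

0: 0x3b (blk 7, set 1) → MISS  vc=[]
1: 0x3a (blk 7, set 1) → L1-HIT  vc=[]
2: 0x3c (blk 7, set 1) → L1-HIT  vc=[]
3: 0x3e (blk 7, set 1) → L1-HIT  vc=[]
4: 0x3b (blk 7, set 1) → L1-HIT  vc=[]
5: 0x39 (blk 7, set 1) → L1-HIT  vc=[]
6: 0x5b (blk 11, set 1) → MISS  vc=[7]
7: 0x59 (blk 11, set 1) → L1-HIT  vc=[7]
8: 0x5b (blk 11, set 1) → L1-HIT  vc=[7]
9: 0x3b (blk 7, set 1) → VC-HIT  vc=[11]
10: 0x39 (blk 7, set 1) → L1-HIT  vc=[11]
11: 0x59 (blk 11, set 1) → VC-HIT  vc=[7]
12: 0x3b (blk 7, set 1) → VC-HIT  vc=[11]
13: 0x5a (blk 11, set 1) → VC-HIT  vc=[7]

SEQ = [MISS, L1-HIT, L1-HIT, L1-HIT, L1-HIT, L1-HIT, MISS, L1-HIT, L1-HIT, VC-HIT, L1-HIT, VC-HIT, VC-HIT, VC-HIT]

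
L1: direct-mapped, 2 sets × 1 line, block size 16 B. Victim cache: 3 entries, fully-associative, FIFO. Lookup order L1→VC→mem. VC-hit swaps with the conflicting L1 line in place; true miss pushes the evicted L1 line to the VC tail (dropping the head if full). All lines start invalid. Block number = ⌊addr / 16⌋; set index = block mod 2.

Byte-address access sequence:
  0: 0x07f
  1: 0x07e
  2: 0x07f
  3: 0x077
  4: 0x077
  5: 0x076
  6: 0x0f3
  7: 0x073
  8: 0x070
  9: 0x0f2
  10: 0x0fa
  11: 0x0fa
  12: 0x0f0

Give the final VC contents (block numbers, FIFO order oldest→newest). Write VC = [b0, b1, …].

0: 0x7f (blk 7, set 1) → MISS  vc=[]
1: 0x7e (blk 7, set 1) → L1-HIT  vc=[]
2: 0x7f (blk 7, set 1) → L1-HIT  vc=[]
3: 0x77 (blk 7, set 1) → L1-HIT  vc=[]
4: 0x77 (blk 7, set 1) → L1-HIT  vc=[]
5: 0x76 (blk 7, set 1) → L1-HIT  vc=[]
6: 0xf3 (blk 15, set 1) → MISS  vc=[7]
7: 0x73 (blk 7, set 1) → VC-HIT  vc=[15]
8: 0x70 (blk 7, set 1) → L1-HIT  vc=[15]
9: 0xf2 (blk 15, set 1) → VC-HIT  vc=[7]
10: 0xfa (blk 15, set 1) → L1-HIT  vc=[7]
11: 0xfa (blk 15, set 1) → L1-HIT  vc=[7]
12: 0xf0 (blk 15, set 1) → L1-HIT  vc=[7]

VC = [7]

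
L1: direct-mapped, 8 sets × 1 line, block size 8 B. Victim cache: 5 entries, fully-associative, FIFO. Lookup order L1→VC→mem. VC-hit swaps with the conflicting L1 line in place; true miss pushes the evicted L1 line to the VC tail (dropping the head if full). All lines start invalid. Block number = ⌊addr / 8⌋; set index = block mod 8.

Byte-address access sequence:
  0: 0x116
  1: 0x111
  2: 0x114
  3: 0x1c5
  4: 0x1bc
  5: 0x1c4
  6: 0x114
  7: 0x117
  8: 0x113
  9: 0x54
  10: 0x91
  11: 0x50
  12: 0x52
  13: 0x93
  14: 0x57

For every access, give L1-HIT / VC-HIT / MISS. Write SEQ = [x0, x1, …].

  [0] addr=0x116 blk=34 s=2: MISS | VC []
  [1] addr=0x111 blk=34 s=2: L1-HIT | VC []
  [2] addr=0x114 blk=34 s=2: L1-HIT | VC []
  [3] addr=0x1c5 blk=56 s=0: MISS | VC []
  [4] addr=0x1bc blk=55 s=7: MISS | VC []
  [5] addr=0x1c4 blk=56 s=0: L1-HIT | VC []
  [6] addr=0x114 blk=34 s=2: L1-HIT | VC []
  [7] addr=0x117 blk=34 s=2: L1-HIT | VC []
  [8] addr=0x113 blk=34 s=2: L1-HIT | VC []
  [9] addr=0x54 blk=10 s=2: MISS | VC [34]
  [10] addr=0x91 blk=18 s=2: MISS | VC [34, 10]
  [11] addr=0x50 blk=10 s=2: VC-HIT | VC [34, 18]
  [12] addr=0x52 blk=10 s=2: L1-HIT | VC [34, 18]
  [13] addr=0x93 blk=18 s=2: VC-HIT | VC [34, 10]
  [14] addr=0x57 blk=10 s=2: VC-HIT | VC [34, 18]

SEQ = [MISS, L1-HIT, L1-HIT, MISS, MISS, L1-HIT, L1-HIT, L1-HIT, L1-HIT, MISS, MISS, VC-HIT, L1-HIT, VC-HIT, VC-HIT]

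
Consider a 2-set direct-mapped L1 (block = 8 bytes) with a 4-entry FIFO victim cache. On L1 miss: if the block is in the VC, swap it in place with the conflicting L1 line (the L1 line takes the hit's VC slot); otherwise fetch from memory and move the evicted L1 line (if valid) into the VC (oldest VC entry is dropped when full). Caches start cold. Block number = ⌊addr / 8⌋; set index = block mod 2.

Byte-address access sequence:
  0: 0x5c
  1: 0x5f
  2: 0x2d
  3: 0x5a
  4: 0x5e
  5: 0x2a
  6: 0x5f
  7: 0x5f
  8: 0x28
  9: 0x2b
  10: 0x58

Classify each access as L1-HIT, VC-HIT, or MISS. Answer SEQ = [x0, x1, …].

  [0] addr=0x5c blk=11 s=1: MISS | VC []
  [1] addr=0x5f blk=11 s=1: L1-HIT | VC []
  [2] addr=0x2d blk=5 s=1: MISS | VC [11]
  [3] addr=0x5a blk=11 s=1: VC-HIT | VC [5]
  [4] addr=0x5e blk=11 s=1: L1-HIT | VC [5]
  [5] addr=0x2a blk=5 s=1: VC-HIT | VC [11]
  [6] addr=0x5f blk=11 s=1: VC-HIT | VC [5]
  [7] addr=0x5f blk=11 s=1: L1-HIT | VC [5]
  [8] addr=0x28 blk=5 s=1: VC-HIT | VC [11]
  [9] addr=0x2b blk=5 s=1: L1-HIT | VC [11]
  [10] addr=0x58 blk=11 s=1: VC-HIT | VC [5]

SEQ = [MISS, L1-HIT, MISS, VC-HIT, L1-HIT, VC-HIT, VC-HIT, L1-HIT, VC-HIT, L1-HIT, VC-HIT]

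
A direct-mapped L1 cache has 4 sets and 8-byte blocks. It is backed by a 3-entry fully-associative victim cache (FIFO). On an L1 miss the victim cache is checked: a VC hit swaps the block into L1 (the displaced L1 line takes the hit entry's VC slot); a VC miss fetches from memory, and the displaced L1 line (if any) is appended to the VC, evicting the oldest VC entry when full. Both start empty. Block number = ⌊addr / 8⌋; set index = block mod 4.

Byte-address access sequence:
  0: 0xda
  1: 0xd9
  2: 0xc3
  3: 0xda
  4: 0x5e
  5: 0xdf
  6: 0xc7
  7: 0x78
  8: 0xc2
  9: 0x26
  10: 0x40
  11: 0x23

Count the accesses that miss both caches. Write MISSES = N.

0: 0xda (blk 27, set 3) → MISS  vc=[]
1: 0xd9 (blk 27, set 3) → L1-HIT  vc=[]
2: 0xc3 (blk 24, set 0) → MISS  vc=[]
3: 0xda (blk 27, set 3) → L1-HIT  vc=[]
4: 0x5e (blk 11, set 3) → MISS  vc=[27]
5: 0xdf (blk 27, set 3) → VC-HIT  vc=[11]
6: 0xc7 (blk 24, set 0) → L1-HIT  vc=[11]
7: 0x78 (blk 15, set 3) → MISS  vc=[11, 27]
8: 0xc2 (blk 24, set 0) → L1-HIT  vc=[11, 27]
9: 0x26 (blk 4, set 0) → MISS  vc=[11, 27, 24]
10: 0x40 (blk 8, set 0) → MISS  vc=[27, 24, 4]
11: 0x23 (blk 4, set 0) → VC-HIT  vc=[27, 24, 8]

MISSES = 6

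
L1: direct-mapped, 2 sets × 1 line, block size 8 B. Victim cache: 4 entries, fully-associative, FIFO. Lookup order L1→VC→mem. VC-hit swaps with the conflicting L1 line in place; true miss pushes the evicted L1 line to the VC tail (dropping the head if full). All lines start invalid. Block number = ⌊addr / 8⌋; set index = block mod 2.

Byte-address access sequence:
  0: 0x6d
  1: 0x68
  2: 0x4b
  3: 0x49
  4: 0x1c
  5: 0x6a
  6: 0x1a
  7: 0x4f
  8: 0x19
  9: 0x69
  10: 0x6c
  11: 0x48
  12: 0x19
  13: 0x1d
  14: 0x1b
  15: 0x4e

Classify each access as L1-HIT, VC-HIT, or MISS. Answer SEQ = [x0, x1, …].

0: 0x6d (blk 13, set 1) → MISS  vc=[]
1: 0x68 (blk 13, set 1) → L1-HIT  vc=[]
2: 0x4b (blk 9, set 1) → MISS  vc=[13]
3: 0x49 (blk 9, set 1) → L1-HIT  vc=[13]
4: 0x1c (blk 3, set 1) → MISS  vc=[13, 9]
5: 0x6a (blk 13, set 1) → VC-HIT  vc=[3, 9]
6: 0x1a (blk 3, set 1) → VC-HIT  vc=[13, 9]
7: 0x4f (blk 9, set 1) → VC-HIT  vc=[13, 3]
8: 0x19 (blk 3, set 1) → VC-HIT  vc=[13, 9]
9: 0x69 (blk 13, set 1) → VC-HIT  vc=[3, 9]
10: 0x6c (blk 13, set 1) → L1-HIT  vc=[3, 9]
11: 0x48 (blk 9, set 1) → VC-HIT  vc=[3, 13]
12: 0x19 (blk 3, set 1) → VC-HIT  vc=[9, 13]
13: 0x1d (blk 3, set 1) → L1-HIT  vc=[9, 13]
14: 0x1b (blk 3, set 1) → L1-HIT  vc=[9, 13]
15: 0x4e (blk 9, set 1) → VC-HIT  vc=[3, 13]

SEQ = [MISS, L1-HIT, MISS, L1-HIT, MISS, VC-HIT, VC-HIT, VC-HIT, VC-HIT, VC-HIT, L1-HIT, VC-HIT, VC-HIT, L1-HIT, L1-HIT, VC-HIT]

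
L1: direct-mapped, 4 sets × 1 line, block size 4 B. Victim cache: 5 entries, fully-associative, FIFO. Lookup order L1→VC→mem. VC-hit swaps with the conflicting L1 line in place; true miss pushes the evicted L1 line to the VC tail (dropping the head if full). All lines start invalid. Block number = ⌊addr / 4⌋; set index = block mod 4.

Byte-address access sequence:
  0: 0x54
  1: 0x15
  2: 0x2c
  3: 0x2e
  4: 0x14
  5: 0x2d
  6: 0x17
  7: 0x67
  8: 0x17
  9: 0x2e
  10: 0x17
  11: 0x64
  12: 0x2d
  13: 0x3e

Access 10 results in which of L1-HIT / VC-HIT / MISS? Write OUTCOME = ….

#0 0x54→b21/s1 MISS; vc=[]
#1 0x15→b5/s1 MISS; vc=[21]
#2 0x2c→b11/s3 MISS; vc=[21]
#3 0x2e→b11/s3 L1-HIT; vc=[21]
#4 0x14→b5/s1 L1-HIT; vc=[21]
#5 0x2d→b11/s3 L1-HIT; vc=[21]
#6 0x17→b5/s1 L1-HIT; vc=[21]
#7 0x67→b25/s1 MISS; vc=[21,5]
#8 0x17→b5/s1 VC-HIT; vc=[21,25]
#9 0x2e→b11/s3 L1-HIT; vc=[21,25]
#10 0x17→b5/s1 L1-HIT; vc=[21,25]
#11 0x64→b25/s1 VC-HIT; vc=[21,5]
#12 0x2d→b11/s3 L1-HIT; vc=[21,5]
#13 0x3e→b15/s3 MISS; vc=[21,5,11]

OUTCOME = L1-HIT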